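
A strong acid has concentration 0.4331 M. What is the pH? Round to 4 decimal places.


A strong acid dissociates completely, so [H+] equals the given concentration.
pH = -log10([H+]) = -log10(0.4331)
pH = 0.36341182, rounded to 4 dp:

0.3634


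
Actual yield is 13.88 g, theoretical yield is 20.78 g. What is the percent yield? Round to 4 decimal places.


% yield = 100 * actual / theoretical
% yield = 100 * 13.88 / 20.78
% yield = 66.79499519 %, rounded to 4 dp:

66.7950 %


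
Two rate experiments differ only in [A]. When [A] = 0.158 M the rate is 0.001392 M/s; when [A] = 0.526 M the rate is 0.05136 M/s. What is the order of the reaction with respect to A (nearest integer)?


Rate is proportional to [A]^n, so rate2/rate1 = ([A]2/[A]1)^n. Take logs to solve for n.
rate2/rate1 = 0.05136 / 0.001392 = 36.8966
[A]2/[A]1 = 0.526 / 0.158 = 3.3291
n = ln(36.8966) / ln(3.3291) = 3.0
Nearest integer order:

3


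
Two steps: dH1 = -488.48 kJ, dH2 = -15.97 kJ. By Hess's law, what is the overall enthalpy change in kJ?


Hess's law: enthalpy is a state function, so add the step enthalpies.
dH_total = dH1 + dH2 = -488.48 + (-15.97)
dH_total = -504.45 kJ:

-504.45 kJ


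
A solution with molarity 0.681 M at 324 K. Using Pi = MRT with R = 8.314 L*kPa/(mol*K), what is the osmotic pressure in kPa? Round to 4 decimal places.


Osmotic pressure (van't Hoff): Pi = M*R*T.
RT = 8.314 * 324 = 2693.736
Pi = 0.681 * 2693.736
Pi = 1834.434216 kPa, rounded to 4 dp:

1834.4342 kPa


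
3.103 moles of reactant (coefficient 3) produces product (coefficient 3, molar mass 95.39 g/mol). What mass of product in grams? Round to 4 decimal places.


Use the coefficient ratio to convert reactant moles to product moles, then multiply by the product's molar mass.
moles_P = moles_R * (coeff_P / coeff_R) = 3.103 * (3/3) = 3.103
mass_P = moles_P * M_P = 3.103 * 95.39
mass_P = 295.99517 g, rounded to 4 dp:

295.9952 g


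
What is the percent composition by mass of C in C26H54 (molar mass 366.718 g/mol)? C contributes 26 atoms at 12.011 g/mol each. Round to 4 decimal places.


pct = 100 * (n_elem * M_elem) / M_total
mass_contribution = 26 * 12.011 = 312.286 g/mol
pct = 100 * 312.286 / 366.718
pct = 85.15698711 %, rounded to 4 dp:

85.1570 %


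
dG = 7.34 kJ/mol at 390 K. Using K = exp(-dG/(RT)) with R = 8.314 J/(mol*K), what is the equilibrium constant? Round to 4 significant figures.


dG is in kJ/mol; multiply by 1000 to match R in J/(mol*K).
RT = 8.314 * 390 = 3242.46 J/mol
exponent = -dG*1000 / (RT) = -(7.34*1000) / 3242.46 = -2.26371335
K = exp(-2.26371335)
K = 0.10396371, rounded to 4 significant figures:

0.1040


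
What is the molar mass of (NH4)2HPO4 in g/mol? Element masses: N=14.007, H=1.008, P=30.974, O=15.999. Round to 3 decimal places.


M = sum(count * atomic_mass) over atoms.
M = 2*14.007 + 9*1.008 + 1*30.974 + 4*15.999
M = 28.014 + 9.072 + 30.974 + 63.996
M = 132.056 g/mol, rounded to 3 dp:

132.056 g/mol


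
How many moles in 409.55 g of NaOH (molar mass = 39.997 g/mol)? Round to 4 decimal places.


n = mass / M
n = 409.55 / 39.997
n = 10.23951796 mol, rounded to 4 dp:

10.2395 mol


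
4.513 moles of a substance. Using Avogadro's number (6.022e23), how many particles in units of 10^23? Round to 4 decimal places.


N = n * NA, then divide by 1e23 for the requested units.
N / 1e23 = n * 6.022
N / 1e23 = 4.513 * 6.022
N / 1e23 = 27.177286, rounded to 4 dp:

27.1773


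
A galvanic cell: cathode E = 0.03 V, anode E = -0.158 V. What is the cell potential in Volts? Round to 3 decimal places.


Standard cell potential: E_cell = E_cathode - E_anode.
E_cell = 0.03 - (-0.158)
E_cell = 0.188 V, rounded to 3 dp:

0.188 V


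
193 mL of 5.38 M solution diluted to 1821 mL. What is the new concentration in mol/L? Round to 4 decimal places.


Dilution: M1*V1 = M2*V2, solve for M2.
M2 = M1*V1 / V2
M2 = 5.38 * 193 / 1821
M2 = 1038.34 / 1821
M2 = 0.57020319 mol/L, rounded to 4 dp:

0.5702 mol/L


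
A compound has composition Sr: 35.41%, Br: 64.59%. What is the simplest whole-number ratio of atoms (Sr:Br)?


Assume 100 g of compound, divide each mass% by atomic mass to get moles, then normalize by the smallest to get a raw atom ratio.
Moles per 100 g: Sr: 35.41/87.62 = 0.4041, Br: 64.59/79.904 = 0.8083
Raw ratio (divide by min = 0.4041): Sr: 1.0, Br: 2.0
Multiply by 1 to clear fractions: Sr: 1.0 ~= 1, Br: 2.0 ~= 2
Reduce by GCD to get the simplest whole-number ratio:

1:2


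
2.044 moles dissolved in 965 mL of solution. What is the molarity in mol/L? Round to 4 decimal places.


Convert volume to liters: V_L = V_mL / 1000.
V_L = 965 / 1000 = 0.965 L
M = n / V_L = 2.044 / 0.965
M = 2.11813472 mol/L, rounded to 4 dp:

2.1181 mol/L


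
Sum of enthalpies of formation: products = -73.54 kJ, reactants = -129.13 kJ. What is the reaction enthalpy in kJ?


dH_rxn = sum(dH_f products) - sum(dH_f reactants)
dH_rxn = -73.54 - (-129.13)
dH_rxn = 55.59 kJ:

55.59 kJ


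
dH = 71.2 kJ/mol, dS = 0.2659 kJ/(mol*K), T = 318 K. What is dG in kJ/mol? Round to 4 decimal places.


Gibbs: dG = dH - T*dS (consistent units, dS already in kJ/(mol*K)).
T*dS = 318 * 0.2659 = 84.5562
dG = 71.2 - (84.5562)
dG = -13.3562 kJ/mol, rounded to 4 dp:

-13.3562 kJ/mol


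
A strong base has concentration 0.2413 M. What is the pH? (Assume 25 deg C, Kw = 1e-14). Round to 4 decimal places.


A strong base dissociates completely, so [OH-] equals the given concentration.
pOH = -log10([OH-]) = -log10(0.2413) = 0.617443
pH = 14 - pOH = 14 - 0.617443
pH = 13.382557, rounded to 4 dp:

13.3826


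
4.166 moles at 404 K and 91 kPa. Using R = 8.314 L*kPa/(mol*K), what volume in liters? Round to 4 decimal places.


PV = nRT, solve for V = nRT / P.
nRT = 4.166 * 8.314 * 404 = 13992.9941
V = 13992.9941 / 91
V = 153.76916593 L, rounded to 4 dp:

153.7692 L


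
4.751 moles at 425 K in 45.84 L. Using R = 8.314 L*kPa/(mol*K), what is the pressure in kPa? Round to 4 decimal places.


PV = nRT, solve for P = nRT / V.
nRT = 4.751 * 8.314 * 425 = 16787.4209
P = 16787.4209 / 45.84
P = 366.21773342 kPa, rounded to 4 dp:

366.2177 kPa


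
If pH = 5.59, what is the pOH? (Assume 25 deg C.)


At 25 deg C, pH + pOH = 14.
pOH = 14 - pH = 14 - 5.59
pOH = 8.41:

8.41


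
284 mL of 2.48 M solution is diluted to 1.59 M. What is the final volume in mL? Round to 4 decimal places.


Dilution: M1*V1 = M2*V2, solve for V2.
V2 = M1*V1 / M2
V2 = 2.48 * 284 / 1.59
V2 = 704.32 / 1.59
V2 = 442.96855346 mL, rounded to 4 dp:

442.9686 mL


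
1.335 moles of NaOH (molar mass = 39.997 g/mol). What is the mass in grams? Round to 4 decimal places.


mass = n * M
mass = 1.335 * 39.997
mass = 53.395995 g, rounded to 4 dp:

53.3960 g


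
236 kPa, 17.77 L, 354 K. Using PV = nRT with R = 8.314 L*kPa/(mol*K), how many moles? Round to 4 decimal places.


PV = nRT, solve for n = PV / (RT).
PV = 236 * 17.77 = 4193.72
RT = 8.314 * 354 = 2943.156
n = 4193.72 / 2943.156
n = 1.42490578 mol, rounded to 4 dp:

1.4249 mol


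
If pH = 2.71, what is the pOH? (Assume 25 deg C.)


At 25 deg C, pH + pOH = 14.
pOH = 14 - pH = 14 - 2.71
pOH = 11.29:

11.29


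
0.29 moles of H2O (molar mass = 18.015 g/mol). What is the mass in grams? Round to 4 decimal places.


mass = n * M
mass = 0.29 * 18.015
mass = 5.22435 g, rounded to 4 dp:

5.2244 g


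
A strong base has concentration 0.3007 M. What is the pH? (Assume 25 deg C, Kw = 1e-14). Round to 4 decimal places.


A strong base dissociates completely, so [OH-] equals the given concentration.
pOH = -log10([OH-]) = -log10(0.3007) = 0.521867
pH = 14 - pOH = 14 - 0.521867
pH = 13.478133, rounded to 4 dp:

13.4781


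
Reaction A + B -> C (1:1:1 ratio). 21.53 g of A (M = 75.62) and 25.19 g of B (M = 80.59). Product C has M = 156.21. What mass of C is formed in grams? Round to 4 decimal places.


Find moles of each reactant; the smaller value is the limiting reagent in a 1:1:1 reaction, so moles_C equals moles of the limiter.
n_A = mass_A / M_A = 21.53 / 75.62 = 0.284713 mol
n_B = mass_B / M_B = 25.19 / 80.59 = 0.31257 mol
Limiting reagent: A (smaller), n_limiting = 0.284713 mol
mass_C = n_limiting * M_C = 0.284713 * 156.21
mass_C = 44.47501773 g, rounded to 4 dp:

44.4750 g


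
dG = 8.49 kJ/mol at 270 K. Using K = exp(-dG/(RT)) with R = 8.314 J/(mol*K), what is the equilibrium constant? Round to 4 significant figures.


dG is in kJ/mol; multiply by 1000 to match R in J/(mol*K).
RT = 8.314 * 270 = 2244.78 J/mol
exponent = -dG*1000 / (RT) = -(8.49*1000) / 2244.78 = -3.78210782
K = exp(-3.78210782)
K = 0.022774636, rounded to 4 significant figures:

0.02277


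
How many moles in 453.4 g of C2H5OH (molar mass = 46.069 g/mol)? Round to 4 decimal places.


n = mass / M
n = 453.4 / 46.069
n = 9.8417591 mol, rounded to 4 dp:

9.8418 mol


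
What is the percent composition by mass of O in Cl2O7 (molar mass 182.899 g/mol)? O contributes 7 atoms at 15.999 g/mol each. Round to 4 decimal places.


pct = 100 * (n_elem * M_elem) / M_total
mass_contribution = 7 * 15.999 = 111.993 g/mol
pct = 100 * 111.993 / 182.899
pct = 61.23215545 %, rounded to 4 dp:

61.2322 %


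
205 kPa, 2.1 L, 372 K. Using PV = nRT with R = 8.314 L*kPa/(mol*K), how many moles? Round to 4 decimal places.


PV = nRT, solve for n = PV / (RT).
PV = 205 * 2.1 = 430.5
RT = 8.314 * 372 = 3092.808
n = 430.5 / 3092.808
n = 0.1391939 mol, rounded to 4 dp:

0.1392 mol


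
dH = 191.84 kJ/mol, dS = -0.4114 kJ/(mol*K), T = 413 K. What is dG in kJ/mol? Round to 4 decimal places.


Gibbs: dG = dH - T*dS (consistent units, dS already in kJ/(mol*K)).
T*dS = 413 * -0.4114 = -169.9082
dG = 191.84 - (-169.9082)
dG = 361.7482 kJ/mol, rounded to 4 dp:

361.7482 kJ/mol


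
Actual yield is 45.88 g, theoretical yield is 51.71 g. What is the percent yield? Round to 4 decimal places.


% yield = 100 * actual / theoretical
% yield = 100 * 45.88 / 51.71
% yield = 88.72558499 %, rounded to 4 dp:

88.7256 %


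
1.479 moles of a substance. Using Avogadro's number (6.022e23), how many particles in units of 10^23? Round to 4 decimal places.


N = n * NA, then divide by 1e23 for the requested units.
N / 1e23 = n * 6.022
N / 1e23 = 1.479 * 6.022
N / 1e23 = 8.906538, rounded to 4 dp:

8.9065


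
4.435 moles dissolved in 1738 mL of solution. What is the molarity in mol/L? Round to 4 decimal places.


Convert volume to liters: V_L = V_mL / 1000.
V_L = 1738 / 1000 = 1.738 L
M = n / V_L = 4.435 / 1.738
M = 2.55178366 mol/L, rounded to 4 dp:

2.5518 mol/L


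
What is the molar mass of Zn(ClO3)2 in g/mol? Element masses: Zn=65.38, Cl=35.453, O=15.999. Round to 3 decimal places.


M = sum(count * atomic_mass) over atoms.
M = 1*65.38 + 2*35.453 + 6*15.999
M = 65.38 + 70.906 + 95.994
M = 232.28 g/mol, rounded to 3 dp:

232.280 g/mol


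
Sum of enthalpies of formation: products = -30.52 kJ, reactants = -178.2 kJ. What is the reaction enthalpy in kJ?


dH_rxn = sum(dH_f products) - sum(dH_f reactants)
dH_rxn = -30.52 - (-178.2)
dH_rxn = 147.68 kJ:

147.68 kJ


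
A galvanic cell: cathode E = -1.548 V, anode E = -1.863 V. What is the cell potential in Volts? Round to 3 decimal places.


Standard cell potential: E_cell = E_cathode - E_anode.
E_cell = -1.548 - (-1.863)
E_cell = 0.315 V, rounded to 3 dp:

0.315 V


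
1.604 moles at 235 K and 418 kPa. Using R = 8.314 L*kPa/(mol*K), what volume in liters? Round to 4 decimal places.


PV = nRT, solve for V = nRT / P.
nRT = 1.604 * 8.314 * 235 = 3133.8792
V = 3133.8792 / 418
V = 7.49731866 L, rounded to 4 dp:

7.4973 L


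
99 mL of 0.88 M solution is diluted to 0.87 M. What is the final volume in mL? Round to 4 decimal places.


Dilution: M1*V1 = M2*V2, solve for V2.
V2 = M1*V1 / M2
V2 = 0.88 * 99 / 0.87
V2 = 87.12 / 0.87
V2 = 100.13793103 mL, rounded to 4 dp:

100.1379 mL


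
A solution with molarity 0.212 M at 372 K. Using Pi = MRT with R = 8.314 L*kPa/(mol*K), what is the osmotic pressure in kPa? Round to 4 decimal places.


Osmotic pressure (van't Hoff): Pi = M*R*T.
RT = 8.314 * 372 = 3092.808
Pi = 0.212 * 3092.808
Pi = 655.675296 kPa, rounded to 4 dp:

655.6753 kPa


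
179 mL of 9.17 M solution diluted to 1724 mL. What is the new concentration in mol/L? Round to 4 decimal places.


Dilution: M1*V1 = M2*V2, solve for M2.
M2 = M1*V1 / V2
M2 = 9.17 * 179 / 1724
M2 = 1641.43 / 1724
M2 = 0.95210557 mol/L, rounded to 4 dp:

0.9521 mol/L


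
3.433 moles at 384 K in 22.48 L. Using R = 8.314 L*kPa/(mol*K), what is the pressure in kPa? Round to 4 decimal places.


PV = nRT, solve for P = nRT / V.
nRT = 3.433 * 8.314 * 384 = 10960.1134
P = 10960.1134 / 22.48
P = 487.54952847 kPa, rounded to 4 dp:

487.5495 kPa


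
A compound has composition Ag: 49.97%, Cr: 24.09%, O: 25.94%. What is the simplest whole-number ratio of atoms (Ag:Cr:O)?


Assume 100 g of compound, divide each mass% by atomic mass to get moles, then normalize by the smallest to get a raw atom ratio.
Moles per 100 g: Ag: 49.97/107.868 = 0.4633, Cr: 24.09/51.996 = 0.4633, O: 25.94/15.999 = 1.6214
Raw ratio (divide by min = 0.4633): Ag: 1.0, Cr: 1.0, O: 3.5
Multiply by 2 to clear fractions: Ag: 2.0 ~= 2, Cr: 2.0 ~= 2, O: 7.0 ~= 7
Reduce by GCD to get the simplest whole-number ratio:

2:2:7


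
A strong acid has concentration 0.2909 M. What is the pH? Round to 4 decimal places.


A strong acid dissociates completely, so [H+] equals the given concentration.
pH = -log10([H+]) = -log10(0.2909)
pH = 0.53625628, rounded to 4 dp:

0.5363


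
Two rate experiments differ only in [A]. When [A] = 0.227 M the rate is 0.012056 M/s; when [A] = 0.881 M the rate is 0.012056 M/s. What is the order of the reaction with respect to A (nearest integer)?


Rate is proportional to [A]^n, so rate2/rate1 = ([A]2/[A]1)^n. Take logs to solve for n.
rate2/rate1 = 0.012056 / 0.012056 = 1.0
[A]2/[A]1 = 0.881 / 0.227 = 3.8811
n = ln(1.0) / ln(3.8811) = 0.0
Nearest integer order:

0


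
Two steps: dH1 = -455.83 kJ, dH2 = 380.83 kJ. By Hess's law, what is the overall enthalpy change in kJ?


Hess's law: enthalpy is a state function, so add the step enthalpies.
dH_total = dH1 + dH2 = -455.83 + (380.83)
dH_total = -75.0 kJ:

-75.00 kJ


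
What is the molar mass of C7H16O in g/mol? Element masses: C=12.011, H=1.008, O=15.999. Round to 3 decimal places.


M = sum(count * atomic_mass) over atoms.
M = 7*12.011 + 16*1.008 + 1*15.999
M = 84.077 + 16.128 + 15.999
M = 116.204 g/mol, rounded to 3 dp:

116.204 g/mol


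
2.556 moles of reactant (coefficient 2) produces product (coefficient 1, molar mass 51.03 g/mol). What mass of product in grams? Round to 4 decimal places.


Use the coefficient ratio to convert reactant moles to product moles, then multiply by the product's molar mass.
moles_P = moles_R * (coeff_P / coeff_R) = 2.556 * (1/2) = 1.278
mass_P = moles_P * M_P = 1.278 * 51.03
mass_P = 65.21634 g, rounded to 4 dp:

65.2163 g


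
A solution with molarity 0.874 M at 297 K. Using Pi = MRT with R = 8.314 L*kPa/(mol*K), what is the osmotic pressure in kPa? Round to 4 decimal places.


Osmotic pressure (van't Hoff): Pi = M*R*T.
RT = 8.314 * 297 = 2469.258
Pi = 0.874 * 2469.258
Pi = 2158.131492 kPa, rounded to 4 dp:

2158.1315 kPa


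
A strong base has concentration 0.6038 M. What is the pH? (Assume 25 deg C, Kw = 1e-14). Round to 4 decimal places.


A strong base dissociates completely, so [OH-] equals the given concentration.
pOH = -log10([OH-]) = -log10(0.6038) = 0.219107
pH = 14 - pOH = 14 - 0.219107
pH = 13.780893, rounded to 4 dp:

13.7809


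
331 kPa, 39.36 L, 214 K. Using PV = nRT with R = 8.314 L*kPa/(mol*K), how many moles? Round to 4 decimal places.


PV = nRT, solve for n = PV / (RT).
PV = 331 * 39.36 = 13028.16
RT = 8.314 * 214 = 1779.196
n = 13028.16 / 1779.196
n = 7.32249848 mol, rounded to 4 dp:

7.3225 mol


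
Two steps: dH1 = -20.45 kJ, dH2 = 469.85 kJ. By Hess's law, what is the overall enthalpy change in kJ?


Hess's law: enthalpy is a state function, so add the step enthalpies.
dH_total = dH1 + dH2 = -20.45 + (469.85)
dH_total = 449.4 kJ:

449.40 kJ


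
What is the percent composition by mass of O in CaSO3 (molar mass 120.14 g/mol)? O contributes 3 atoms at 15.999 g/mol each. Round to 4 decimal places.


pct = 100 * (n_elem * M_elem) / M_total
mass_contribution = 3 * 15.999 = 47.997 g/mol
pct = 100 * 47.997 / 120.14
pct = 39.95089063 %, rounded to 4 dp:

39.9509 %


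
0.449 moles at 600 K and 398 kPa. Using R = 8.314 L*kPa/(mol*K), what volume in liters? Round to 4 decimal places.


PV = nRT, solve for V = nRT / P.
nRT = 0.449 * 8.314 * 600 = 2239.7916
V = 2239.7916 / 398
V = 5.62761709 L, rounded to 4 dp:

5.6276 L


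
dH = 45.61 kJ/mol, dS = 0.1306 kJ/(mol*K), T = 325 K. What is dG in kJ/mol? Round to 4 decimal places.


Gibbs: dG = dH - T*dS (consistent units, dS already in kJ/(mol*K)).
T*dS = 325 * 0.1306 = 42.445
dG = 45.61 - (42.445)
dG = 3.165 kJ/mol, rounded to 4 dp:

3.1650 kJ/mol


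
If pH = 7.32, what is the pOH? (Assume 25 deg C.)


At 25 deg C, pH + pOH = 14.
pOH = 14 - pH = 14 - 7.32
pOH = 6.68:

6.68


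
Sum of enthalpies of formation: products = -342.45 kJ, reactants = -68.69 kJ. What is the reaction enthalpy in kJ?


dH_rxn = sum(dH_f products) - sum(dH_f reactants)
dH_rxn = -342.45 - (-68.69)
dH_rxn = -273.76 kJ:

-273.76 kJ


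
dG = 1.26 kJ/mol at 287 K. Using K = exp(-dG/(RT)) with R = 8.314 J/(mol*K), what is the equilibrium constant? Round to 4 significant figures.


dG is in kJ/mol; multiply by 1000 to match R in J/(mol*K).
RT = 8.314 * 287 = 2386.118 J/mol
exponent = -dG*1000 / (RT) = -(1.26*1000) / 2386.118 = -0.52805435
K = exp(-0.52805435)
K = 0.5897513, rounded to 4 significant figures:

0.5898


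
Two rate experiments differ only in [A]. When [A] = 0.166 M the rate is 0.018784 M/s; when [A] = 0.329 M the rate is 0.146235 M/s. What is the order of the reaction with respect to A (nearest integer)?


Rate is proportional to [A]^n, so rate2/rate1 = ([A]2/[A]1)^n. Take logs to solve for n.
rate2/rate1 = 0.146235 / 0.018784 = 7.7851
[A]2/[A]1 = 0.329 / 0.166 = 1.9819
n = ln(7.7851) / ln(1.9819) = 3.0
Nearest integer order:

3


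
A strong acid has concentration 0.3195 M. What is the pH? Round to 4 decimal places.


A strong acid dissociates completely, so [H+] equals the given concentration.
pH = -log10([H+]) = -log10(0.3195)
pH = 0.49552914, rounded to 4 dp:

0.4955


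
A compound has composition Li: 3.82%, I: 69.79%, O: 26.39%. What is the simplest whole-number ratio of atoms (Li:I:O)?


Assume 100 g of compound, divide each mass% by atomic mass to get moles, then normalize by the smallest to get a raw atom ratio.
Moles per 100 g: Li: 3.82/6.941 = 0.5504, I: 69.79/126.904 = 0.5499, O: 26.39/15.999 = 1.6495
Raw ratio (divide by min = 0.5499): Li: 1.001, I: 1.0, O: 2.999
Multiply by 1 to clear fractions: Li: 1.001 ~= 1, I: 1.0 ~= 1, O: 2.999 ~= 3
Reduce by GCD to get the simplest whole-number ratio:

1:1:3


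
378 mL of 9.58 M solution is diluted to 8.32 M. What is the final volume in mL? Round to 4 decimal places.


Dilution: M1*V1 = M2*V2, solve for V2.
V2 = M1*V1 / M2
V2 = 9.58 * 378 / 8.32
V2 = 3621.24 / 8.32
V2 = 435.24519231 mL, rounded to 4 dp:

435.2452 mL


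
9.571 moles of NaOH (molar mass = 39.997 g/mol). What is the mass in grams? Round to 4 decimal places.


mass = n * M
mass = 9.571 * 39.997
mass = 382.811287 g, rounded to 4 dp:

382.8113 g


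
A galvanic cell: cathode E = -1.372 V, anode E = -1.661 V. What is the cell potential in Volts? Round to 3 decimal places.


Standard cell potential: E_cell = E_cathode - E_anode.
E_cell = -1.372 - (-1.661)
E_cell = 0.289 V, rounded to 3 dp:

0.289 V


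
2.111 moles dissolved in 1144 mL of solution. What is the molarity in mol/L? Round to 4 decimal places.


Convert volume to liters: V_L = V_mL / 1000.
V_L = 1144 / 1000 = 1.144 L
M = n / V_L = 2.111 / 1.144
M = 1.84527972 mol/L, rounded to 4 dp:

1.8453 mol/L


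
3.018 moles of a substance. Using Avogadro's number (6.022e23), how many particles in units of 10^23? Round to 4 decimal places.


N = n * NA, then divide by 1e23 for the requested units.
N / 1e23 = n * 6.022
N / 1e23 = 3.018 * 6.022
N / 1e23 = 18.174396, rounded to 4 dp:

18.1744


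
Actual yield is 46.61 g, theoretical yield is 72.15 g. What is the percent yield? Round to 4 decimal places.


% yield = 100 * actual / theoretical
% yield = 100 * 46.61 / 72.15
% yield = 64.6015246 %, rounded to 4 dp:

64.6015 %


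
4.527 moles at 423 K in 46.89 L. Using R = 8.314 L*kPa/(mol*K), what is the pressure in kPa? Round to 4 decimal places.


PV = nRT, solve for P = nRT / V.
nRT = 4.527 * 8.314 * 423 = 15920.6532
P = 15920.6532 / 46.89
P = 339.53195138 kPa, rounded to 4 dp:

339.5320 kPa


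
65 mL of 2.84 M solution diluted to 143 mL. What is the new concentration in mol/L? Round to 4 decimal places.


Dilution: M1*V1 = M2*V2, solve for M2.
M2 = M1*V1 / V2
M2 = 2.84 * 65 / 143
M2 = 184.6 / 143
M2 = 1.29090909 mol/L, rounded to 4 dp:

1.2909 mol/L


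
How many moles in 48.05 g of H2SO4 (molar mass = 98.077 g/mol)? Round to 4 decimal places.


n = mass / M
n = 48.05 / 98.077
n = 0.48992118 mol, rounded to 4 dp:

0.4899 mol


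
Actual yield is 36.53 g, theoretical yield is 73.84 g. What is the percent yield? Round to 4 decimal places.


% yield = 100 * actual / theoretical
% yield = 100 * 36.53 / 73.84
% yield = 49.47183099 %, rounded to 4 dp:

49.4718 %


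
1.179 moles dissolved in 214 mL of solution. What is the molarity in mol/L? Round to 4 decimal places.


Convert volume to liters: V_L = V_mL / 1000.
V_L = 214 / 1000 = 0.214 L
M = n / V_L = 1.179 / 0.214
M = 5.50934579 mol/L, rounded to 4 dp:

5.5093 mol/L


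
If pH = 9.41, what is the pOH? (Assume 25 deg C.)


At 25 deg C, pH + pOH = 14.
pOH = 14 - pH = 14 - 9.41
pOH = 4.59:

4.59


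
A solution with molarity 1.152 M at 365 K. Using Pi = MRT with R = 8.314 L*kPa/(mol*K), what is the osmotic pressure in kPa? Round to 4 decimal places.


Osmotic pressure (van't Hoff): Pi = M*R*T.
RT = 8.314 * 365 = 3034.61
Pi = 1.152 * 3034.61
Pi = 3495.87072 kPa, rounded to 4 dp:

3495.8707 kPa


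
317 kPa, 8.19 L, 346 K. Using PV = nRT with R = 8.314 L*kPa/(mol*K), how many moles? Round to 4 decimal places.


PV = nRT, solve for n = PV / (RT).
PV = 317 * 8.19 = 2596.23
RT = 8.314 * 346 = 2876.644
n = 2596.23 / 2876.644
n = 0.90252044 mol, rounded to 4 dp:

0.9025 mol


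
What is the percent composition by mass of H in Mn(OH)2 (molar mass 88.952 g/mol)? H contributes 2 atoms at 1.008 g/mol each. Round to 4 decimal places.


pct = 100 * (n_elem * M_elem) / M_total
mass_contribution = 2 * 1.008 = 2.016 g/mol
pct = 100 * 2.016 / 88.952
pct = 2.26639086 %, rounded to 4 dp:

2.2664 %


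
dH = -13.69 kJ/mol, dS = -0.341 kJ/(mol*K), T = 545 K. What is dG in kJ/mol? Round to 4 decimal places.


Gibbs: dG = dH - T*dS (consistent units, dS already in kJ/(mol*K)).
T*dS = 545 * -0.341 = -185.845
dG = -13.69 - (-185.845)
dG = 172.155 kJ/mol, rounded to 4 dp:

172.1550 kJ/mol


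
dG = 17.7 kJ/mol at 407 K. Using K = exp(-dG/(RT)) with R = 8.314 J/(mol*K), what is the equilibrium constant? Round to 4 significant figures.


dG is in kJ/mol; multiply by 1000 to match R in J/(mol*K).
RT = 8.314 * 407 = 3383.798 J/mol
exponent = -dG*1000 / (RT) = -(17.7*1000) / 3383.798 = -5.23080869
K = exp(-5.23080869)
K = 0.0053491977, rounded to 4 significant figures:

0.005349


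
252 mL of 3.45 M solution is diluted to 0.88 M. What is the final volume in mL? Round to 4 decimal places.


Dilution: M1*V1 = M2*V2, solve for V2.
V2 = M1*V1 / M2
V2 = 3.45 * 252 / 0.88
V2 = 869.4 / 0.88
V2 = 987.95454545 mL, rounded to 4 dp:

987.9545 mL


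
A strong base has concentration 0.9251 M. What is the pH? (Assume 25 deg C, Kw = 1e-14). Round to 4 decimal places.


A strong base dissociates completely, so [OH-] equals the given concentration.
pOH = -log10([OH-]) = -log10(0.9251) = 0.033811
pH = 14 - pOH = 14 - 0.033811
pH = 13.966189, rounded to 4 dp:

13.9662


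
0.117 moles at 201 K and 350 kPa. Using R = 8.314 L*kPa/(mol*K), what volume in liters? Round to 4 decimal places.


PV = nRT, solve for V = nRT / P.
nRT = 0.117 * 8.314 * 201 = 195.5203
V = 195.5203 / 350
V = 0.55862943 L, rounded to 4 dp:

0.5586 L


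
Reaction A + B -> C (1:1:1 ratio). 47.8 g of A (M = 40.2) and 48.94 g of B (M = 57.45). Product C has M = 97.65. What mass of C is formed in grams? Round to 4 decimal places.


Find moles of each reactant; the smaller value is the limiting reagent in a 1:1:1 reaction, so moles_C equals moles of the limiter.
n_A = mass_A / M_A = 47.8 / 40.2 = 1.189055 mol
n_B = mass_B / M_B = 48.94 / 57.45 = 0.851871 mol
Limiting reagent: B (smaller), n_limiting = 0.851871 mol
mass_C = n_limiting * M_C = 0.851871 * 97.65
mass_C = 83.18520315 g, rounded to 4 dp:

83.1852 g


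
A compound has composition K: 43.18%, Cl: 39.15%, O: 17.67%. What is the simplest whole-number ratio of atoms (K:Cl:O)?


Assume 100 g of compound, divide each mass% by atomic mass to get moles, then normalize by the smallest to get a raw atom ratio.
Moles per 100 g: K: 43.18/39.098 = 1.1044, Cl: 39.15/35.453 = 1.1043, O: 17.67/15.999 = 1.1044
Raw ratio (divide by min = 1.1043): K: 1.0, Cl: 1.0, O: 1.0
Multiply by 1 to clear fractions: K: 1.0 ~= 1, Cl: 1.0 ~= 1, O: 1.0 ~= 1
Reduce by GCD to get the simplest whole-number ratio:

1:1:1


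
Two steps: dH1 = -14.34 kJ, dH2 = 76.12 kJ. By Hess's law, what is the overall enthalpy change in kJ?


Hess's law: enthalpy is a state function, so add the step enthalpies.
dH_total = dH1 + dH2 = -14.34 + (76.12)
dH_total = 61.78 kJ:

61.78 kJ


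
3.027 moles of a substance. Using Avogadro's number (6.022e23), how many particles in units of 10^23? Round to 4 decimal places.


N = n * NA, then divide by 1e23 for the requested units.
N / 1e23 = n * 6.022
N / 1e23 = 3.027 * 6.022
N / 1e23 = 18.228594, rounded to 4 dp:

18.2286


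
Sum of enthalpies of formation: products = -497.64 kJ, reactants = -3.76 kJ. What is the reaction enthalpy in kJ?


dH_rxn = sum(dH_f products) - sum(dH_f reactants)
dH_rxn = -497.64 - (-3.76)
dH_rxn = -493.88 kJ:

-493.88 kJ


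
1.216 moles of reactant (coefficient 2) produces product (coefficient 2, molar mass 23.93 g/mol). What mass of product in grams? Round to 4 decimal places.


Use the coefficient ratio to convert reactant moles to product moles, then multiply by the product's molar mass.
moles_P = moles_R * (coeff_P / coeff_R) = 1.216 * (2/2) = 1.216
mass_P = moles_P * M_P = 1.216 * 23.93
mass_P = 29.09888 g, rounded to 4 dp:

29.0989 g


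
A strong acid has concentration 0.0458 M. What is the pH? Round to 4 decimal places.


A strong acid dissociates completely, so [H+] equals the given concentration.
pH = -log10([H+]) = -log10(0.0458)
pH = 1.33913452, rounded to 4 dp:

1.3391


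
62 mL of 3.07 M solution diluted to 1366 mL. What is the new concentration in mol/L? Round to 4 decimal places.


Dilution: M1*V1 = M2*V2, solve for M2.
M2 = M1*V1 / V2
M2 = 3.07 * 62 / 1366
M2 = 190.34 / 1366
M2 = 0.13934114 mol/L, rounded to 4 dp:

0.1393 mol/L


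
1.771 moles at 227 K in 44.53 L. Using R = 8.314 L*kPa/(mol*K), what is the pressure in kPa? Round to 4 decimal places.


PV = nRT, solve for P = nRT / V.
nRT = 1.771 * 8.314 * 227 = 3342.3693
P = 3342.3693 / 44.53
P = 75.05882102 kPa, rounded to 4 dp:

75.0588 kPa


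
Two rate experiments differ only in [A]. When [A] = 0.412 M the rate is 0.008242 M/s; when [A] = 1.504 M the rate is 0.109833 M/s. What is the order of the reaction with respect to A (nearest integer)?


Rate is proportional to [A]^n, so rate2/rate1 = ([A]2/[A]1)^n. Take logs to solve for n.
rate2/rate1 = 0.109833 / 0.008242 = 13.326
[A]2/[A]1 = 1.504 / 0.412 = 3.6505
n = ln(13.326) / ln(3.6505) = 2.0
Nearest integer order:

2


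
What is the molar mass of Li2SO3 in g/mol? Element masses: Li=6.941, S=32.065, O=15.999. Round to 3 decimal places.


M = sum(count * atomic_mass) over atoms.
M = 2*6.941 + 1*32.065 + 3*15.999
M = 13.882 + 32.065 + 47.997
M = 93.944 g/mol, rounded to 3 dp:

93.944 g/mol


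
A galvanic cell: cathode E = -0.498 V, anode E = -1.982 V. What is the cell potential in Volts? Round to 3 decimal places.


Standard cell potential: E_cell = E_cathode - E_anode.
E_cell = -0.498 - (-1.982)
E_cell = 1.484 V, rounded to 3 dp:

1.484 V


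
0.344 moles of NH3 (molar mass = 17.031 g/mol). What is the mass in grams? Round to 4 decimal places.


mass = n * M
mass = 0.344 * 17.031
mass = 5.858664 g, rounded to 4 dp:

5.8587 g


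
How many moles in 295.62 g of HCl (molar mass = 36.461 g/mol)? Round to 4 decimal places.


n = mass / M
n = 295.62 / 36.461
n = 8.10784126 mol, rounded to 4 dp:

8.1078 mol


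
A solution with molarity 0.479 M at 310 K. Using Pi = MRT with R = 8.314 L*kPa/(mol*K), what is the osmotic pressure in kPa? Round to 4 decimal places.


Osmotic pressure (van't Hoff): Pi = M*R*T.
RT = 8.314 * 310 = 2577.34
Pi = 0.479 * 2577.34
Pi = 1234.54586 kPa, rounded to 4 dp:

1234.5459 kPa


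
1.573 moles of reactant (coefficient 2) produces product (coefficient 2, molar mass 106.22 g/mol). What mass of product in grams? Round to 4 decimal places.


Use the coefficient ratio to convert reactant moles to product moles, then multiply by the product's molar mass.
moles_P = moles_R * (coeff_P / coeff_R) = 1.573 * (2/2) = 1.573
mass_P = moles_P * M_P = 1.573 * 106.22
mass_P = 167.08406 g, rounded to 4 dp:

167.0841 g


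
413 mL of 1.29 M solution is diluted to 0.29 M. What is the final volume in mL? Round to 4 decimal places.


Dilution: M1*V1 = M2*V2, solve for V2.
V2 = M1*V1 / M2
V2 = 1.29 * 413 / 0.29
V2 = 532.77 / 0.29
V2 = 1837.13793103 mL, rounded to 4 dp:

1837.1379 mL


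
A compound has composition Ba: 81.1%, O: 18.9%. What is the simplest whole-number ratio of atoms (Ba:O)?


Assume 100 g of compound, divide each mass% by atomic mass to get moles, then normalize by the smallest to get a raw atom ratio.
Moles per 100 g: Ba: 81.1/137.327 = 0.5906, O: 18.9/15.999 = 1.1813
Raw ratio (divide by min = 0.5906): Ba: 1.0, O: 2.0
Multiply by 1 to clear fractions: Ba: 1.0 ~= 1, O: 2.0 ~= 2
Reduce by GCD to get the simplest whole-number ratio:

1:2


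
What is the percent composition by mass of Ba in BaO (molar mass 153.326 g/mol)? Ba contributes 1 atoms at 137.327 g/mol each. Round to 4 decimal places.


pct = 100 * (n_elem * M_elem) / M_total
mass_contribution = 1 * 137.327 = 137.327 g/mol
pct = 100 * 137.327 / 153.326
pct = 89.56537052 %, rounded to 4 dp:

89.5654 %


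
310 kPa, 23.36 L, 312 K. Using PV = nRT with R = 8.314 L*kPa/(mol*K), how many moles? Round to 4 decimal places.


PV = nRT, solve for n = PV / (RT).
PV = 310 * 23.36 = 7241.6
RT = 8.314 * 312 = 2593.968
n = 7241.6 / 2593.968
n = 2.79170753 mol, rounded to 4 dp:

2.7917 mol


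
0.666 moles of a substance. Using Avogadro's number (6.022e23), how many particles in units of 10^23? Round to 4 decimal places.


N = n * NA, then divide by 1e23 for the requested units.
N / 1e23 = n * 6.022
N / 1e23 = 0.666 * 6.022
N / 1e23 = 4.010652, rounded to 4 dp:

4.0107


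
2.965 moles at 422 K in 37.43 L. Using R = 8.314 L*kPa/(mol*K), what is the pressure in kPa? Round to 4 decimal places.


PV = nRT, solve for P = nRT / V.
nRT = 2.965 * 8.314 * 422 = 10402.7262
P = 10402.7262 / 37.43
P = 277.92482501 kPa, rounded to 4 dp:

277.9248 kPa


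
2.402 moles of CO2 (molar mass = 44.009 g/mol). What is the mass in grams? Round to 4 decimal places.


mass = n * M
mass = 2.402 * 44.009
mass = 105.709618 g, rounded to 4 dp:

105.7096 g


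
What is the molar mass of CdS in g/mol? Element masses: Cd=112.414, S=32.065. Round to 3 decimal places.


M = sum(count * atomic_mass) over atoms.
M = 1*112.414 + 1*32.065
M = 112.414 + 32.065
M = 144.479 g/mol, rounded to 3 dp:

144.479 g/mol


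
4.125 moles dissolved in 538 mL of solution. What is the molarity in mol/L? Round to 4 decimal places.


Convert volume to liters: V_L = V_mL / 1000.
V_L = 538 / 1000 = 0.538 L
M = n / V_L = 4.125 / 0.538
M = 7.66728625 mol/L, rounded to 4 dp:

7.6673 mol/L


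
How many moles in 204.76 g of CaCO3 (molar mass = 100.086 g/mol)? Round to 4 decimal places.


n = mass / M
n = 204.76 / 100.086
n = 2.04584058 mol, rounded to 4 dp:

2.0458 mol


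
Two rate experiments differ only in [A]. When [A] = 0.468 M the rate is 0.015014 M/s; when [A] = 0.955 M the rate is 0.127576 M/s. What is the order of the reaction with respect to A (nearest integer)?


Rate is proportional to [A]^n, so rate2/rate1 = ([A]2/[A]1)^n. Take logs to solve for n.
rate2/rate1 = 0.127576 / 0.015014 = 8.4971
[A]2/[A]1 = 0.955 / 0.468 = 2.0406
n = ln(8.4971) / ln(2.0406) = 3.0
Nearest integer order:

3


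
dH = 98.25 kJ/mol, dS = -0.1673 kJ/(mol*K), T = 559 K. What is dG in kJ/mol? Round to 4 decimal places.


Gibbs: dG = dH - T*dS (consistent units, dS already in kJ/(mol*K)).
T*dS = 559 * -0.1673 = -93.5207
dG = 98.25 - (-93.5207)
dG = 191.7707 kJ/mol, rounded to 4 dp:

191.7707 kJ/mol


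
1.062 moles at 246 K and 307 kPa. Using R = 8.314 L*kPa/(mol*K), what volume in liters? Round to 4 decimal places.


PV = nRT, solve for V = nRT / P.
nRT = 1.062 * 8.314 * 246 = 2172.0491
V = 2172.0491 / 307
V = 7.0750785 L, rounded to 4 dp:

7.0751 L


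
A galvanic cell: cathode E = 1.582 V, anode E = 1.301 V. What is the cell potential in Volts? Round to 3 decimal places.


Standard cell potential: E_cell = E_cathode - E_anode.
E_cell = 1.582 - (1.301)
E_cell = 0.281 V, rounded to 3 dp:

0.281 V


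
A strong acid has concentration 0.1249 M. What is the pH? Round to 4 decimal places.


A strong acid dissociates completely, so [H+] equals the given concentration.
pH = -log10([H+]) = -log10(0.1249)
pH = 0.90343756, rounded to 4 dp:

0.9034


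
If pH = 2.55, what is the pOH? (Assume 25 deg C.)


At 25 deg C, pH + pOH = 14.
pOH = 14 - pH = 14 - 2.55
pOH = 11.45:

11.45


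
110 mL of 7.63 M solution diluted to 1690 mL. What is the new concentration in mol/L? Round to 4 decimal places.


Dilution: M1*V1 = M2*V2, solve for M2.
M2 = M1*V1 / V2
M2 = 7.63 * 110 / 1690
M2 = 839.3 / 1690
M2 = 0.49662722 mol/L, rounded to 4 dp:

0.4966 mol/L


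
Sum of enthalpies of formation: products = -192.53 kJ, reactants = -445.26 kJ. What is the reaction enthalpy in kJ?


dH_rxn = sum(dH_f products) - sum(dH_f reactants)
dH_rxn = -192.53 - (-445.26)
dH_rxn = 252.73 kJ:

252.73 kJ


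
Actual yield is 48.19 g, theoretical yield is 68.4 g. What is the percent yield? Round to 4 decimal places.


% yield = 100 * actual / theoretical
% yield = 100 * 48.19 / 68.4
% yield = 70.45321637 %, rounded to 4 dp:

70.4532 %


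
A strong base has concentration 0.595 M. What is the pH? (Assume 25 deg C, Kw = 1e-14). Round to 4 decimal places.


A strong base dissociates completely, so [OH-] equals the given concentration.
pOH = -log10([OH-]) = -log10(0.595) = 0.225483
pH = 14 - pOH = 14 - 0.225483
pH = 13.774517, rounded to 4 dp:

13.7745


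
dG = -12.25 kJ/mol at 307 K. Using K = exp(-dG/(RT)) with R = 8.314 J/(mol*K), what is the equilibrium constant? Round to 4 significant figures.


dG is in kJ/mol; multiply by 1000 to match R in J/(mol*K).
RT = 8.314 * 307 = 2552.398 J/mol
exponent = -dG*1000 / (RT) = -(-12.25*1000) / 2552.398 = 4.79940824
K = exp(4.79940824)
K = 121.43853, rounded to 4 significant figures:

121.4


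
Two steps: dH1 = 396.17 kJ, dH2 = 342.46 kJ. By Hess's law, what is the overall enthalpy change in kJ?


Hess's law: enthalpy is a state function, so add the step enthalpies.
dH_total = dH1 + dH2 = 396.17 + (342.46)
dH_total = 738.63 kJ:

738.63 kJ


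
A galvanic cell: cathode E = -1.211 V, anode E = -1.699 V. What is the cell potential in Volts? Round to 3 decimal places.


Standard cell potential: E_cell = E_cathode - E_anode.
E_cell = -1.211 - (-1.699)
E_cell = 0.488 V, rounded to 3 dp:

0.488 V


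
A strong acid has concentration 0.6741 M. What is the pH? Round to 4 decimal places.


A strong acid dissociates completely, so [H+] equals the given concentration.
pH = -log10([H+]) = -log10(0.6741)
pH = 0.17127567, rounded to 4 dp:

0.1713


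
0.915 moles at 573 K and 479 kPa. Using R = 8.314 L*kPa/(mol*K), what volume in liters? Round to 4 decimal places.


PV = nRT, solve for V = nRT / P.
nRT = 0.915 * 8.314 * 573 = 4358.9886
V = 4358.9886 / 479
V = 9.10018497 L, rounded to 4 dp:

9.1002 L


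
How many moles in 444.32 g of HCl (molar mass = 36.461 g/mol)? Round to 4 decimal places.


n = mass / M
n = 444.32 / 36.461
n = 12.18617153 mol, rounded to 4 dp:

12.1862 mol


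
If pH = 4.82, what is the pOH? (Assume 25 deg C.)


At 25 deg C, pH + pOH = 14.
pOH = 14 - pH = 14 - 4.82
pOH = 9.18:

9.18


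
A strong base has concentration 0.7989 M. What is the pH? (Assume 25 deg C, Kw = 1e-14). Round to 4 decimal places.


A strong base dissociates completely, so [OH-] equals the given concentration.
pOH = -log10([OH-]) = -log10(0.7989) = 0.097508
pH = 14 - pOH = 14 - 0.097508
pH = 13.902492, rounded to 4 dp:

13.9025


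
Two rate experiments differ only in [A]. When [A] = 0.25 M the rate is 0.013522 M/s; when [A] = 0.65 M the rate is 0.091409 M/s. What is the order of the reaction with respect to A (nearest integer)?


Rate is proportional to [A]^n, so rate2/rate1 = ([A]2/[A]1)^n. Take logs to solve for n.
rate2/rate1 = 0.091409 / 0.013522 = 6.76
[A]2/[A]1 = 0.65 / 0.25 = 2.6
n = ln(6.76) / ln(2.6) = 2.0
Nearest integer order:

2


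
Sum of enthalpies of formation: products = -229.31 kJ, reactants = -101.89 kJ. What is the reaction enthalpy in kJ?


dH_rxn = sum(dH_f products) - sum(dH_f reactants)
dH_rxn = -229.31 - (-101.89)
dH_rxn = -127.42 kJ:

-127.42 kJ


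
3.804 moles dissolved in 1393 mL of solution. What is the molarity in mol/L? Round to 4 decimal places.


Convert volume to liters: V_L = V_mL / 1000.
V_L = 1393 / 1000 = 1.393 L
M = n / V_L = 3.804 / 1.393
M = 2.73079684 mol/L, rounded to 4 dp:

2.7308 mol/L


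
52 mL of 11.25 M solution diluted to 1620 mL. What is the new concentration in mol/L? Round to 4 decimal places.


Dilution: M1*V1 = M2*V2, solve for M2.
M2 = M1*V1 / V2
M2 = 11.25 * 52 / 1620
M2 = 585.0 / 1620
M2 = 0.36111111 mol/L, rounded to 4 dp:

0.3611 mol/L


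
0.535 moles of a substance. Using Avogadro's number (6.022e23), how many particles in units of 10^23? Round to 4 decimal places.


N = n * NA, then divide by 1e23 for the requested units.
N / 1e23 = n * 6.022
N / 1e23 = 0.535 * 6.022
N / 1e23 = 3.22177, rounded to 4 dp:

3.2218


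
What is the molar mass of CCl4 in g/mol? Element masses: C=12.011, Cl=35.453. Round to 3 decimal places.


M = sum(count * atomic_mass) over atoms.
M = 1*12.011 + 4*35.453
M = 12.011 + 141.812
M = 153.823 g/mol, rounded to 3 dp:

153.823 g/mol


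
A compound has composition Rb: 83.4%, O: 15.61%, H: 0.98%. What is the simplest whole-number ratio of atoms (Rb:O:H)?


Assume 100 g of compound, divide each mass% by atomic mass to get moles, then normalize by the smallest to get a raw atom ratio.
Moles per 100 g: Rb: 83.4/85.468 = 0.9758, O: 15.61/15.999 = 0.9757, H: 0.98/1.008 = 0.9722
Raw ratio (divide by min = 0.9722): Rb: 1.004, O: 1.004, H: 1.0
Multiply by 1 to clear fractions: Rb: 1.004 ~= 1, O: 1.004 ~= 1, H: 1.0 ~= 1
Reduce by GCD to get the simplest whole-number ratio:

1:1:1


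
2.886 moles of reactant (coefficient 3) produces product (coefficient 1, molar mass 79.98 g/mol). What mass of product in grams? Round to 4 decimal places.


Use the coefficient ratio to convert reactant moles to product moles, then multiply by the product's molar mass.
moles_P = moles_R * (coeff_P / coeff_R) = 2.886 * (1/3) = 0.962
mass_P = moles_P * M_P = 0.962 * 79.98
mass_P = 76.94076 g, rounded to 4 dp:

76.9408 g
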